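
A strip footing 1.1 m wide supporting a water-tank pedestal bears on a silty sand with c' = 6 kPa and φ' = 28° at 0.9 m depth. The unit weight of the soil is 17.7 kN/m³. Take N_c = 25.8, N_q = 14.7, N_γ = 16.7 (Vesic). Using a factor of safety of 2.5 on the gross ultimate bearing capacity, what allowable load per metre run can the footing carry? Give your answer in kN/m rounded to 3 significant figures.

Effective surcharge at the founding depth q = γ·D_f = 17.7 × 0.9 = 15.93 kPa.
q_ult = c·N_c + q·N_q + 0.5·γ·B·N_γ
     = 6 × 25.8 + 15.93 × 14.7 + 0.5 × 17.7 × 1.1 × 16.7
     = 154.8 + 234.17 + 162.57 = 551.55 kPa.
Gross allowable pressure q_all = 551.55 / 2.5 = 220.62 kPa.
Allowable wall load = q_all × B = 220.62 × 1.1 = 242.68 kN per metre run.

≈ 243 kN/m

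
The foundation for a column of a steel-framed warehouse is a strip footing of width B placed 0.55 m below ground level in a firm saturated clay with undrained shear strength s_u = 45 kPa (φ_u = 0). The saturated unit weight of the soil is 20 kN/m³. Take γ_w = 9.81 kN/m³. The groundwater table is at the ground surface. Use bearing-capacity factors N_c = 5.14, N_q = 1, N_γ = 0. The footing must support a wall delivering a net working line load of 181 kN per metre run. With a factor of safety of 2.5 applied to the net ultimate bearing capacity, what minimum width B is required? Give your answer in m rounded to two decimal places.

With the water table at the surface the whole profile is submerged: γ' = 20 − 9.81 = 10.19 kN/m³, so q = γ'·D_f = 5.6045 kPa.
q_ult = c·N_c + q·N_q
     = 45 × 5.14 + 5.6045 × 1
     = 231.3 + 5.6045 = 236.9 kPa.
For φ = 0 the ½γBN_γ term vanishes, so q_ult is independent of B. q_net = 236.9 − 5.6045 = 231.3 kPa; q_all(net) = 231.3/2.5 = 92.52 kPa.
Required width B = w / q_all(net) = 181 / 92.52 = 1.956 m.

B = 1.96 m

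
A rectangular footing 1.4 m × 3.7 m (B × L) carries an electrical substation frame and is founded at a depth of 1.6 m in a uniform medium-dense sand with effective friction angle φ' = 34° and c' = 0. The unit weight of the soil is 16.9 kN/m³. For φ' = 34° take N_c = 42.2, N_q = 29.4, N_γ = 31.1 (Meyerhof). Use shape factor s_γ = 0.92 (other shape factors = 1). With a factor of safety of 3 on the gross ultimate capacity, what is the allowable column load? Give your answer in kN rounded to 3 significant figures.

Effective surcharge at the founding depth q = γ·D_f = 16.9 × 1.6 = 27.04 kPa.
q_ult = q·N_q + 0.5·γ·B·N_γ·s_γ
     = 27.04 × 29.4 + 0.5 × 16.9 × 1.4 × 31.1 × 0.92
     = 794.98 + 338.48 = 1133.5 kPa.
Gross allowable pressure q_all = 1133.5 / 3 = 377.82 kPa.
Footing area = 5.18 m², so allowable column load = 377.82 × 5.18 = 1957.1 kN.

P_all ≈ 1960 kN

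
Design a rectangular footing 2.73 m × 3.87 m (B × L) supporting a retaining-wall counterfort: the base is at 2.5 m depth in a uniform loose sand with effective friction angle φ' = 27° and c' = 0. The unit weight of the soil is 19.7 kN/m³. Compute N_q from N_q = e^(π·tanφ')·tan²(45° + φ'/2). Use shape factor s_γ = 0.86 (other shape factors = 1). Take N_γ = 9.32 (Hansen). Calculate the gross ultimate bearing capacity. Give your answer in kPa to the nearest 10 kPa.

q_ult ≈ 870 kPa

tan27° = 0.5095, so N_q = e^(π×0.5095)·tan²(58.5°) = 4.957 × 2.663 = 13.2.
q = γ·D_f = 19.7 × 2.5 = 49.25 kPa.
q·N_q = 49.25 × 13.199 = 650.06 kPa
0.5·γ·B·N_γ·s_γ = 0.5 × 19.7 × 2.73 × 9.32 × 0.86 = 215.53 kPa
q_ult = 650.06 + 215.53 = 865.59 kPa.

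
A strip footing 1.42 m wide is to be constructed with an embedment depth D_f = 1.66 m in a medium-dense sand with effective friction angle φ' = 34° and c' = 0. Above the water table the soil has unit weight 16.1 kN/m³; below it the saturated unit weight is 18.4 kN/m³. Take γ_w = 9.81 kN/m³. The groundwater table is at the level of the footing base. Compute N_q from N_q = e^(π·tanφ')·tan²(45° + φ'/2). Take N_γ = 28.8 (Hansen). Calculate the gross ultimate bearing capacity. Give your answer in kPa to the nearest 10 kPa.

q_ult ≈ 960 kPa

tan34° = 0.6745, so N_q = e^(π×0.6745)·tan²(62°) = 8.323 × 3.537 = 29.44.
q = γ·D_f = 16.1 × 1.66 = 26.726 kPa.
For the ½γBN_γ term take γ' = 18.4 − 9.81 = 8.59 kN/m³ (soil below base is submerged).
q·N_q = 26.726 × 29.44 = 786.81 kPa
0.5·γ·B·N_γ = 0.5 × 8.59 × 1.42 × 28.8 = 175.65 kPa
q_ult = 786.81 + 175.65 = 962.46 kPa.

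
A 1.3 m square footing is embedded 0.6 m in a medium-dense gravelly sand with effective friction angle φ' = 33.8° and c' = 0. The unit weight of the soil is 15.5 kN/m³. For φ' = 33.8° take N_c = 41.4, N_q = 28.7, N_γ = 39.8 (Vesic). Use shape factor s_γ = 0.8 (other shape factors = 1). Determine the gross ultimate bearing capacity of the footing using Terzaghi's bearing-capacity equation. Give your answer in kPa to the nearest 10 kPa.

q_ult ≈ 590 kPa

q = γ·D_f = 15.5 × 0.6 = 9.3 kPa.
q·N_q = 9.3 × 28.7 = 266.91 kPa
0.5·γ·B·N_γ·s_γ = 0.5 × 15.5 × 1.3 × 39.8 × 0.8 = 320.79 kPa
q_ult = 266.91 + 320.79 = 587.7 kPa.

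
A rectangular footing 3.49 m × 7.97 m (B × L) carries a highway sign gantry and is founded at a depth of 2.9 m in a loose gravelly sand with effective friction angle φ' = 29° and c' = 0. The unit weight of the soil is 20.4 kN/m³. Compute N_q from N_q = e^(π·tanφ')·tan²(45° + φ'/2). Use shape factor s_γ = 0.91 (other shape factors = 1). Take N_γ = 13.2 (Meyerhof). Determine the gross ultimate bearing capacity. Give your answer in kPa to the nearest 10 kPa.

tan29° = 0.5543, so N_q = e^(π×0.5543)·tan²(59.5°) = 5.705 × 2.882 = 16.44.
Effective surcharge at the founding depth q = γ·D_f = 20.4 × 2.9 = 59.16 kPa.
q_ult = q·N_q + 0.5·γ·B·N_γ·s_γ
     = 59.16 × 16.443 + 0.5 × 20.4 × 3.49 × 13.2 × 0.91
     = 972.79 + 427.6 = 1400.4 kPa.

q_ult ≈ 1400 kPa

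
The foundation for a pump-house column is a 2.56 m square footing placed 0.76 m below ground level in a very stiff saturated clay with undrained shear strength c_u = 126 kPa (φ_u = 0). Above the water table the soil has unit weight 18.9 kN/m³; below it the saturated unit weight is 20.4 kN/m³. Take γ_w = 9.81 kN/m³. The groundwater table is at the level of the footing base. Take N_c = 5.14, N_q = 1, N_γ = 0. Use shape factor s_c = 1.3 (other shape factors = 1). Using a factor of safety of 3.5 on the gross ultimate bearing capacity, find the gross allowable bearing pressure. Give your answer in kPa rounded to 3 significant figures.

Effective surcharge at the founding depth q = γ·D_f = 18.9 × 0.76 = 14.364 kPa.
q_ult = c·N_c·s_c + q·N_q
     = 126 × 5.14 × 1.3 + 14.364 × 1
     = 841.93 + 14.364 = 856.3 kPa.
q_all = 856.3 / 3.5 = 244.66 kPa.

q_all ≈ 245 kPa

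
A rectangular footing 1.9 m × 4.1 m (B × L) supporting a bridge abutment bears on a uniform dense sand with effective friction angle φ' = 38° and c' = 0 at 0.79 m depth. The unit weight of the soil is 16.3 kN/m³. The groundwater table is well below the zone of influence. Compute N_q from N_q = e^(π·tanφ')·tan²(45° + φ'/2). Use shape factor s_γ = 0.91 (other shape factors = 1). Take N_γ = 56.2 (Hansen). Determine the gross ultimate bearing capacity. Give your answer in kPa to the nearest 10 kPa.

q_ult ≈ 1420 kPa

tan38° = 0.7813, so N_q = e^(π×0.7813)·tan²(64°) = 11.64 × 4.204 = 48.93.
Overburden at base level: q = 16.3 × 0.79 = 12.877 kPa.
Surcharge term q·N_q = 12.877 × 48.933 = 630.11 kPa; self-weight term 0.5·γ·B·N_γ·s_γ = 0.5 × 16.3 × 1.9 × 56.2 × 0.91 = 791.93 kPa.
q_ult = 630.11 + 791.93 = 1422 kPa.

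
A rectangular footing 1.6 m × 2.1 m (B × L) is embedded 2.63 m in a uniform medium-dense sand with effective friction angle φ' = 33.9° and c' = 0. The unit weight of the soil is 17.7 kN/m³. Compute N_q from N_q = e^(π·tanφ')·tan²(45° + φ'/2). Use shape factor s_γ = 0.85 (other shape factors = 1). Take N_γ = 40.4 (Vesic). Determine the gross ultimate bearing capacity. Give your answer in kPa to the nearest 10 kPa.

q_ult ≈ 1840 kPa

tan33.9° = 0.672, so N_q = e^(π×0.672)·tan²(61.95°) = 8.257 × 3.522 = 29.08.
Effective surcharge at the founding depth q = γ·D_f = 17.7 × 2.63 = 46.551 kPa.
q_ult = q·N_q + 0.5·γ·B·N_γ·s_γ
     = 46.551 × 29.083 + 0.5 × 17.7 × 1.6 × 40.4 × 0.85
     = 1353.9 + 486.25 = 1840.1 kPa.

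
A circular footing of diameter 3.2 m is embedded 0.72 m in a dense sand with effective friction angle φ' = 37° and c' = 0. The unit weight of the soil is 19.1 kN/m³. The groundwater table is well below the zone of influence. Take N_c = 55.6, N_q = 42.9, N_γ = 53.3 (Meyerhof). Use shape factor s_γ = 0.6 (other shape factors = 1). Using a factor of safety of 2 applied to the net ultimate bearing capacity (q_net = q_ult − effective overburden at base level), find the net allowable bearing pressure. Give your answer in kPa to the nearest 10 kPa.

q = γ·D_f = 19.1 × 0.72 = 13.752 kPa.
q·N_q = 13.752 × 42.9 = 589.96 kPa
0.5·γ·B·N_γ·s_γ = 0.5 × 19.1 × 3.2 × 53.3 × 0.6 = 977.31 kPa
q_ult = 589.96 + 977.31 = 1567.3 kPa.
Net ultimate: q_net = 1567.3 − 13.752 = 1553.5 kPa.
q_all(net) = 1553.5 / 2 = 776.76 kPa.

q_all(net) ≈ 780 kPa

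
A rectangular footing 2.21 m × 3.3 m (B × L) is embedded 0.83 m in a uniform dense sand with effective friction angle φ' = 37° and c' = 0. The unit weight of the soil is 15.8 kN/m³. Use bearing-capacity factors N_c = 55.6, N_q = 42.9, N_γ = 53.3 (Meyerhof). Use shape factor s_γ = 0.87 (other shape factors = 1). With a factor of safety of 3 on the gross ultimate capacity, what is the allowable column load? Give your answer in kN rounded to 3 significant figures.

P_all ≈ 3340 kN

Effective surcharge at the founding depth q = γ·D_f = 15.8 × 0.83 = 13.114 kPa.
q_ult = q·N_q + 0.5·γ·B·N_γ·s_γ
     = 13.114 × 42.9 + 0.5 × 15.8 × 2.21 × 53.3 × 0.87
     = 562.59 + 809.59 = 1372.2 kPa.
Gross allowable pressure q_all = 1372.2 / 3 = 457.39 kPa.
Footing area = 7.293 m², so allowable column load = 457.39 × 7.293 = 3335.8 kN.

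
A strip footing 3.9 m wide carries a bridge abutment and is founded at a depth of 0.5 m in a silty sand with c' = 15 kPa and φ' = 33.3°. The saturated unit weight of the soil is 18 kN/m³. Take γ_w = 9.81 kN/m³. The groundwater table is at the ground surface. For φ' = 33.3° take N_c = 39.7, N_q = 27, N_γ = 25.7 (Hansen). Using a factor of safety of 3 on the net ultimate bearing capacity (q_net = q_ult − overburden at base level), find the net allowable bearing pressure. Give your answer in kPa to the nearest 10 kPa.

γ' = 18 − 9.81 = 8.19 kN/m³ (submerged throughout). q = 8.19 × 0.5 = 4.095 kPa; the same γ' applies in the ½γBN_γ term.
c·N_c = 15 × 39.7 = 595.5 kPa
q·N_q = 4.095 × 27 = 110.56 kPa
0.5·γ·B·N_γ = 0.5 × 8.19 × 3.9 × 25.7 = 410.44 kPa
q_ult = 595.5 + 110.56 + 410.44 = 1116.5 kPa.
q_net = 1116.5 − 4.095 = 1112.4 kPa.
q_all(net) = 1112.4 / 3 = 370.8 kPa.

q_all(net) ≈ 370 kPa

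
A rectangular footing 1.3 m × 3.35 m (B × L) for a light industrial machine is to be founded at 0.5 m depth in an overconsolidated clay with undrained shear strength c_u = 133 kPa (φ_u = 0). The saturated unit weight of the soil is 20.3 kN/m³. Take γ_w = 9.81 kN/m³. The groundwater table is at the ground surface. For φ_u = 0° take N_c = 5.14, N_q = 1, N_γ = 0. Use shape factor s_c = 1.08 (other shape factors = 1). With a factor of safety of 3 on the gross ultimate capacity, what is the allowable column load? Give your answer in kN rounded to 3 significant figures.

P_all ≈ 1080 kN

Water table at ground surface, so effective unit weight γ' = 20.3 − 9.81 = 10.49 kN/m³ is used throughout; overburden q = 10.49 × 0.5 = 5.245 kPa.
Cohesion term c·N_c·s_c = 133 × 5.14 × 1.08 = 738.31 kPa; surcharge term q·N_q = 5.245 × 1 = 5.245 kPa.
q_ult = 738.31 + 5.245 = 743.55 kPa.
Gross allowable pressure q_all = 743.55 / 3 = 247.85 kPa.
Footing area = 4.355 m², so allowable column load = 247.85 × 4.355 = 1079.4 kN.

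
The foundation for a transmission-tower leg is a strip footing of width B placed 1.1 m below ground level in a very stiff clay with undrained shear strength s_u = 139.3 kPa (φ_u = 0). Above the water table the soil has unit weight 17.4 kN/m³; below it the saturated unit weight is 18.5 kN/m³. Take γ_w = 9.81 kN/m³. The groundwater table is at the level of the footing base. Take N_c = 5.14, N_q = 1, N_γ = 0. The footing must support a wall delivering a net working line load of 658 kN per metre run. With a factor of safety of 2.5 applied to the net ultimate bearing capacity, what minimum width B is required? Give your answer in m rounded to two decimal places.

Effective surcharge at the founding depth q = γ·D_f = 17.4 × 1.1 = 19.14 kPa.
q_ult = c·N_c + q·N_q
     = 139.3 × 5.14 + 19.14 × 1
     = 716 + 19.14 = 735.14 kPa.
For φ = 0 the ½γBN_γ term vanishes, so q_ult is independent of B. q_net = 735.14 − 19.14 = 716 kPa; q_all(net) = 716/2.5 = 286.4 kPa.
Required width B = w / q_all(net) = 658 / 286.4 = 2.297 m.

B = 2.30 m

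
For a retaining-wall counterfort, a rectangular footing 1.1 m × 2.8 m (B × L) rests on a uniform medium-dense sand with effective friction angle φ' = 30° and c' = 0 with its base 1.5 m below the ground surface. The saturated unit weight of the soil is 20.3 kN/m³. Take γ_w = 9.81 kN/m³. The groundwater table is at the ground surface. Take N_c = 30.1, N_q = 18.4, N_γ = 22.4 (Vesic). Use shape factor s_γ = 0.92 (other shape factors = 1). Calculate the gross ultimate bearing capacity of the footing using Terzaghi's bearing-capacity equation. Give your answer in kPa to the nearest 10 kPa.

With the water table at the surface the whole profile is submerged: γ' = 20.3 − 9.81 = 10.49 kN/m³, so q = γ'·D_f = 15.735 kPa; the same γ' applies in the ½γBN_γ term.
q_ult = q·N_q + 0.5·γ·B·N_γ·s_γ
     = 15.735 × 18.4 + 0.5 × 10.49 × 1.1 × 22.4 × 0.92
     = 289.52 + 118.9 = 408.42 kPa.

q_ult ≈ 410 kPa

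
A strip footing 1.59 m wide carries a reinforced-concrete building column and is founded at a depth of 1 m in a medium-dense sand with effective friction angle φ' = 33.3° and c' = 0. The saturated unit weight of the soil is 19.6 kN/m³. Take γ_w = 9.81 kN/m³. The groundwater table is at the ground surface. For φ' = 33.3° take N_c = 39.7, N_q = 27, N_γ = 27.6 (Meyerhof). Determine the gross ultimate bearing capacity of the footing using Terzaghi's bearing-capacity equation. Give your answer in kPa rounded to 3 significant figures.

γ' = 19.6 − 9.81 = 9.79 kN/m³ (submerged throughout). q = 9.79 × 1 = 9.79 kPa; the same γ' applies in the ½γBN_γ term.
q·N_q = 9.79 × 27 = 264.33 kPa
0.5·γ·B·N_γ = 0.5 × 9.79 × 1.59 × 27.6 = 214.81 kPa
q_ult = 264.33 + 214.81 = 479.14 kPa.

q_ult ≈ 479 kPa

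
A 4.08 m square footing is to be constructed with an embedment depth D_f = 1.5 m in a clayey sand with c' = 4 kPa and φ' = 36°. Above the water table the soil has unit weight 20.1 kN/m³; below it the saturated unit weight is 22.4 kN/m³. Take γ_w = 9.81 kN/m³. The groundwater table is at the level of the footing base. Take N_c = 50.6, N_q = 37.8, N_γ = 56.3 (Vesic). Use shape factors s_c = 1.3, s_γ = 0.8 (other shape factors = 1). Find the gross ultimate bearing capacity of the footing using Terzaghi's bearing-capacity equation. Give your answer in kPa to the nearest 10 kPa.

Effective surcharge at the founding depth q = γ·D_f = 20.1 × 1.5 = 30.15 kPa.
The water table coincides with the base, so in the self-weight term γ → γ' = 12.59 kN/m³.
q_ult = c·N_c·s_c + q·N_q + 0.5·γ·B·N_γ·s_γ
     = 4 × 50.6 × 1.3 + 30.15 × 37.8 + 0.5 × 12.59 × 4.08 × 56.3 × 0.8
     = 263.12 + 1139.7 + 1156.8 = 2559.6 kPa.

q_ult ≈ 2560 kPa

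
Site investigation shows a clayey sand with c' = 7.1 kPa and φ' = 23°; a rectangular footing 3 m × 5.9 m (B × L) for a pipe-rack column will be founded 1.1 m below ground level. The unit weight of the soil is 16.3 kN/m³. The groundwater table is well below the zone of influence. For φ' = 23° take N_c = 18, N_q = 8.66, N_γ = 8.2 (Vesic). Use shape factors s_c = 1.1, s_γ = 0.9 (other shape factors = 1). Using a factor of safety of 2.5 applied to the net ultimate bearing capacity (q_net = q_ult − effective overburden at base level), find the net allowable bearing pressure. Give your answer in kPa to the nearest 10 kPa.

Effective surcharge at the founding depth q = γ·D_f = 16.3 × 1.1 = 17.93 kPa.
q_ult = c·N_c·s_c + q·N_q + 0.5·γ·B·N_γ·s_γ
     = 7.1 × 18 × 1.1 + 17.93 × 8.66 + 0.5 × 16.3 × 3 × 8.2 × 0.9
     = 140.58 + 155.27 + 180.44 = 476.29 kPa.
Net ultimate: q_net = 476.29 − 17.93 = 458.36 kPa.
q_all(net) = 458.36 / 2.5 = 183.35 kPa.

q_all(net) ≈ 180 kPa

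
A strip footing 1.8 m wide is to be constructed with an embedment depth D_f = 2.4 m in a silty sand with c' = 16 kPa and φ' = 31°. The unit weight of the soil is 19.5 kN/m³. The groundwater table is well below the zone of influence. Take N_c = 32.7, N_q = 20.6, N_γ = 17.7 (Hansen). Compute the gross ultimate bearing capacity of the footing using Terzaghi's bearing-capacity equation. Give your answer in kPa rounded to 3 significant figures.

q = γ·D_f = 19.5 × 2.4 = 46.8 kPa.
c·N_c = 16 × 32.7 = 523.2 kPa
q·N_q = 46.8 × 20.6 = 964.08 kPa
0.5·γ·B·N_γ = 0.5 × 19.5 × 1.8 × 17.7 = 310.63 kPa
q_ult = 523.2 + 964.08 + 310.63 = 1797.9 kPa.

q_ult ≈ 1800 kPa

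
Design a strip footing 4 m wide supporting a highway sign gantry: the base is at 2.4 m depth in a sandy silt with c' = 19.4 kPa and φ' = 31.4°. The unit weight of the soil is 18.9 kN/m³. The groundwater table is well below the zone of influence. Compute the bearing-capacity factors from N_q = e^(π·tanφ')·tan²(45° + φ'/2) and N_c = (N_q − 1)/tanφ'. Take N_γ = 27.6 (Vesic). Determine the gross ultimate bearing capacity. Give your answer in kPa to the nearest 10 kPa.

tan31.4° = 0.6104, so N_q = e^(π×0.6104)·tan²(60.7°) = 6.805 × 3.175 = 21.61.
N_c = (21.61 − 1)/tan31.4° = 33.76.
Overburden at base level: q = 18.9 × 2.4 = 45.36 kPa.
Cohesion term c·N_c = 19.4 × 33.762 = 654.98 kPa; surcharge term q·N_q = 45.36 × 21.608 = 980.16 kPa; self-weight term 0.5·γ·B·N_γ = 0.5 × 18.9 × 4 × 27.6 = 1043.3 kPa.
q_ult = 654.98 + 980.16 + 1043.3 = 2678.4 kPa.

q_ult ≈ 2680 kPa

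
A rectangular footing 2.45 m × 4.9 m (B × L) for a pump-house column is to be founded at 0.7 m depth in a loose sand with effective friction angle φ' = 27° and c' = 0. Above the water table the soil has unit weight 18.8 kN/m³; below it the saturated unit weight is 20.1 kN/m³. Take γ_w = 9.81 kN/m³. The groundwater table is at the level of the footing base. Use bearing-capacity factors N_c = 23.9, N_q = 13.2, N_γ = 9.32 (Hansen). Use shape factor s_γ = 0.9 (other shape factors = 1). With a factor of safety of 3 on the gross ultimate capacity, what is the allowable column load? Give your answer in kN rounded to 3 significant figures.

Effective surcharge at the founding depth q = γ·D_f = 18.8 × 0.7 = 13.16 kPa.
The water table coincides with the base, so in the self-weight term γ → γ' = 10.29 kN/m³.
q_ult = q·N_q + 0.5·γ·B·N_γ·s_γ
     = 13.16 × 13.2 + 0.5 × 10.29 × 2.45 × 9.32 × 0.9
     = 173.71 + 105.73 = 279.44 kPa.
Gross allowable pressure q_all = 279.44 / 3 = 93.148 kPa.
Footing area = 12.005 m², so allowable column load = 93.148 × 12.005 = 1118.2 kN.

P_all ≈ 1120 kN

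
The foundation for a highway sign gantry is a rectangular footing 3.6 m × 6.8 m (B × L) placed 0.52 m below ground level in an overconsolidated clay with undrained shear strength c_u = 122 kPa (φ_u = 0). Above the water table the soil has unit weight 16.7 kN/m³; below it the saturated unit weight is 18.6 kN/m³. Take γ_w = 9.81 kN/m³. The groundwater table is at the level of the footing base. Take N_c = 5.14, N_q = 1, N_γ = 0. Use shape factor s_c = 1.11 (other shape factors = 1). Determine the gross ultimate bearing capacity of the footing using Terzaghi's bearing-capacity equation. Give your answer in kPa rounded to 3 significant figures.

q_ult ≈ 705 kPa

Overburden at base level: q = 16.7 × 0.52 = 8.684 kPa.
Cohesion term c·N_c·s_c = 122 × 5.14 × 1.11 = 696.06 kPa; surcharge term q·N_q = 8.684 × 1 = 8.684 kPa.
q_ult = 696.06 + 8.684 = 704.74 kPa.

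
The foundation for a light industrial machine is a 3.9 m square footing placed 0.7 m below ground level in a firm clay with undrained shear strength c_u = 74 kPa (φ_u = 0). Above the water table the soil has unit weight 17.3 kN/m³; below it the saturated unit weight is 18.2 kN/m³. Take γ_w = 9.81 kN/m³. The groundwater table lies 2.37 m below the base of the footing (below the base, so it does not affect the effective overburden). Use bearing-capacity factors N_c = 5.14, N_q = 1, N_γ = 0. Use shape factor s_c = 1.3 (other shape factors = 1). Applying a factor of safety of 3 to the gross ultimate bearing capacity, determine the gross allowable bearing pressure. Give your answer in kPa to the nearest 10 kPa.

q = γ·D_f = 17.3 × 0.7 = 12.11 kPa.
c·N_c·s_c = 74 × 5.14 × 1.3 = 494.47 kPa
q·N_q = 12.11 × 1 = 12.11 kPa
q_ult = 494.47 + 12.11 = 506.58 kPa.
q_all = q_ult / FS = 506.58 / 3 = 168.86 kPa.

q_all ≈ 170 kPa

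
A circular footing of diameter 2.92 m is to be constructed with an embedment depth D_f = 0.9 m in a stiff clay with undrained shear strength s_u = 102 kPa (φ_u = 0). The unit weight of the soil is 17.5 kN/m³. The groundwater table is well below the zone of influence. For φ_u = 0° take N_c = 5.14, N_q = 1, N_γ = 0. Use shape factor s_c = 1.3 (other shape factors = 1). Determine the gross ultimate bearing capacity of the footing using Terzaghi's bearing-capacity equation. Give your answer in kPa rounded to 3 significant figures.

q_ult ≈ 697 kPa

Overburden at base level: q = 17.5 × 0.9 = 15.75 kPa.
Cohesion term c·N_c·s_c = 102 × 5.14 × 1.3 = 681.56 kPa; surcharge term q·N_q = 15.75 × 1 = 15.75 kPa.
q_ult = 681.56 + 15.75 = 697.31 kPa.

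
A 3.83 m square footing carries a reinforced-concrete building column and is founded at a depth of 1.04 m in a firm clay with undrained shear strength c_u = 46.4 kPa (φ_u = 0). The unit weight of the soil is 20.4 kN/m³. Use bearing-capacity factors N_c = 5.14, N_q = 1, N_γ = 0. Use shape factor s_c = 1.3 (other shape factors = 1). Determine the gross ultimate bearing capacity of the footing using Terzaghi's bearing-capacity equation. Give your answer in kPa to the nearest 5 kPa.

q_ult ≈ 330 kPa

q = γ·D_f = 20.4 × 1.04 = 21.216 kPa.
c·N_c·s_c = 46.4 × 5.14 × 1.3 = 310.04 kPa
q·N_q = 21.216 × 1 = 21.216 kPa
q_ult = 310.04 + 21.216 = 331.26 kPa.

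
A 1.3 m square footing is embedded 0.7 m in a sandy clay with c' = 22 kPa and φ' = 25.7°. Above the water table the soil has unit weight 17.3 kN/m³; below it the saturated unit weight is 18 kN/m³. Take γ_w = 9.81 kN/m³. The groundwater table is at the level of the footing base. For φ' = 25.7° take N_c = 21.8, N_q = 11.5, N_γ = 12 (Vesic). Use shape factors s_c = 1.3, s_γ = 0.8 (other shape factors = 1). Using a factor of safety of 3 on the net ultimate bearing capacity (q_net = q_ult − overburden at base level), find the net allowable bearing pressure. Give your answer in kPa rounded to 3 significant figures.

Overburden at base level: q = 17.3 × 0.7 = 12.11 kPa.
Below the base the soil is submerged, so the ½γBN_γ term uses γ' = 18 − 9.81 = 8.19 kN/m³.
Cohesion term c·N_c·s_c = 22 × 21.8 × 1.3 = 623.48 kPa; surcharge term q·N_q = 12.11 × 11.5 = 139.26 kPa; self-weight term 0.5·γ·B·N_γ·s_γ = 0.5 × 8.19 × 1.3 × 12 × 0.8 = 51.106 kPa.
q_ult = 623.48 + 139.26 + 51.106 = 813.85 kPa.
q_net = 813.85 − 12.11 = 801.74 kPa.
q_all(net) = 801.74 / 3 = 267.25 kPa.

q_all(net) ≈ 267 kPa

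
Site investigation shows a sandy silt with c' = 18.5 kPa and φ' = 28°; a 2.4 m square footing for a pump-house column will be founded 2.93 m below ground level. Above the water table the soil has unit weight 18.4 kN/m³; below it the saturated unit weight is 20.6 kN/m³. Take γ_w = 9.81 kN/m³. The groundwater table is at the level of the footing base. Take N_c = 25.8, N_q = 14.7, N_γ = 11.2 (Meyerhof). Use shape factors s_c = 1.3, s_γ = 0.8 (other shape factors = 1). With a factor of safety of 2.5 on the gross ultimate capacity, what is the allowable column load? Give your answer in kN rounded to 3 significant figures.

P_all ≈ 3520 kN

Effective surcharge at the founding depth q = γ·D_f = 18.4 × 2.93 = 53.912 kPa.
The water table coincides with the base, so in the self-weight term γ → γ' = 10.79 kN/m³.
q_ult = c·N_c·s_c + q·N_q + 0.5·γ·B·N_γ·s_γ
     = 18.5 × 25.8 × 1.3 + 53.912 × 14.7 + 0.5 × 10.79 × 2.4 × 11.2 × 0.8
     = 620.49 + 792.51 + 116.01 = 1529 kPa.
Gross allowable pressure q_all = 1529 / 2.5 = 611.6 kPa.
Footing area = 5.76 m², so allowable column load = 611.6 × 5.76 = 3522.8 kN.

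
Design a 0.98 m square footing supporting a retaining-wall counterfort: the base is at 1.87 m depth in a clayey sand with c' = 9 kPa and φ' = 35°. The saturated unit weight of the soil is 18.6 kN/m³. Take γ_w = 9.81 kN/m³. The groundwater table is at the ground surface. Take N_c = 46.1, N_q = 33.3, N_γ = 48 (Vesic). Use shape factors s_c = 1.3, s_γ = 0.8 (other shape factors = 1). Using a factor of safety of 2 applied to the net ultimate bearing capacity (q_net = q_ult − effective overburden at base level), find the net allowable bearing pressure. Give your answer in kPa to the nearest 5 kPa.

With the water table at the surface the whole profile is submerged: γ' = 18.6 − 9.81 = 8.79 kN/m³, so q = γ'·D_f = 16.437 kPa; the same γ' applies in the ½γBN_γ term.
q_ult = c·N_c·s_c + q·N_q + 0.5·γ·B·N_γ·s_γ
     = 9 × 46.1 × 1.3 + 16.437 × 33.3 + 0.5 × 8.79 × 0.98 × 48 × 0.8
     = 539.37 + 547.36 + 165.39 = 1252.1 kPa.
Net ultimate: q_net = 1252.1 − 16.437 = 1235.7 kPa.
q_all(net) = 1235.7 / 2 = 617.84 kPa.

q_all(net) ≈ 620 kPa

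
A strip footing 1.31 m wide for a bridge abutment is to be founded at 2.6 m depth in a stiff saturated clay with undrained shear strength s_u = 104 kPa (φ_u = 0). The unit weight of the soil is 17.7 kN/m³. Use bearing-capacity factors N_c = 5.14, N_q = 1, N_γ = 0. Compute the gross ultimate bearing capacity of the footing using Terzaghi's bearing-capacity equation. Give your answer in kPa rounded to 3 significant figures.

Overburden at base level: q = 17.7 × 2.6 = 46.02 kPa.
Cohesion term c·N_c = 104 × 5.14 = 534.56 kPa; surcharge term q·N_q = 46.02 × 1 = 46.02 kPa.
q_ult = 534.56 + 46.02 = 580.58 kPa.

q_ult ≈ 581 kPa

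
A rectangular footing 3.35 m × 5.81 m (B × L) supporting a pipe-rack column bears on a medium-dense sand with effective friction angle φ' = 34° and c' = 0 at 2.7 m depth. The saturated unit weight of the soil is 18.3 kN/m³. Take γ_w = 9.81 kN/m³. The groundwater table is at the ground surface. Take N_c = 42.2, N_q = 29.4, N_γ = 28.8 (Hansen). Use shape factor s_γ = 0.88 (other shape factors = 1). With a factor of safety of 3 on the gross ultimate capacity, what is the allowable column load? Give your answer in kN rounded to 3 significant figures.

Water table at ground surface, so effective unit weight γ' = 18.3 − 9.81 = 8.49 kN/m³ is used throughout; overburden q = 8.49 × 2.7 = 22.923 kPa; the same γ' applies in the ½γBN_γ term.
Surcharge term q·N_q = 22.923 × 29.4 = 673.94 kPa; self-weight term 0.5·γ·B·N_γ·s_γ = 0.5 × 8.49 × 3.35 × 28.8 × 0.88 = 360.41 kPa.
q_ult = 673.94 + 360.41 = 1034.3 kPa.
Gross allowable pressure q_all = 1034.3 / 3 = 344.78 kPa.
Footing area = 19.4635 m², so allowable column load = 344.78 × 19.4635 = 6710.7 kN.

P_all ≈ 6710 kN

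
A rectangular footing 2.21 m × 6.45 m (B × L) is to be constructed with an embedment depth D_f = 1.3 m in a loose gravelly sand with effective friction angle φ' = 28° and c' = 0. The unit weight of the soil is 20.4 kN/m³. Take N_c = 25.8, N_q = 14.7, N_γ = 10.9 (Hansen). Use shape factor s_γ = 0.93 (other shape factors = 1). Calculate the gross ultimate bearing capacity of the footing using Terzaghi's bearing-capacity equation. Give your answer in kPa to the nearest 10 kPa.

q = γ·D_f = 20.4 × 1.3 = 26.52 kPa.
q·N_q = 26.52 × 14.7 = 389.84 kPa
0.5·γ·B·N_γ·s_γ = 0.5 × 20.4 × 2.21 × 10.9 × 0.93 = 228.51 kPa
q_ult = 389.84 + 228.51 = 618.35 kPa.

q_ult ≈ 620 kPa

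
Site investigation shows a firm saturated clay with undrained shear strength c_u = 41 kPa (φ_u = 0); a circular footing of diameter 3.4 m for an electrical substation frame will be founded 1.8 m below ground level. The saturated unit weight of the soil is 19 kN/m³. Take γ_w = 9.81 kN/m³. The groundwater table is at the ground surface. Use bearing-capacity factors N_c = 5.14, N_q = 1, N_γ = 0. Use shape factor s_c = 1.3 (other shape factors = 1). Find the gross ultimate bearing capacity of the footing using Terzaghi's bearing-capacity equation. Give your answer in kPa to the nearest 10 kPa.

q_ult ≈ 290 kPa

Water table at ground surface, so effective unit weight γ' = 19 − 9.81 = 9.19 kN/m³ is used throughout; overburden q = 9.19 × 1.8 = 16.542 kPa.
Cohesion term c·N_c·s_c = 41 × 5.14 × 1.3 = 273.96 kPa; surcharge term q·N_q = 16.542 × 1 = 16.542 kPa.
q_ult = 273.96 + 16.542 = 290.5 kPa.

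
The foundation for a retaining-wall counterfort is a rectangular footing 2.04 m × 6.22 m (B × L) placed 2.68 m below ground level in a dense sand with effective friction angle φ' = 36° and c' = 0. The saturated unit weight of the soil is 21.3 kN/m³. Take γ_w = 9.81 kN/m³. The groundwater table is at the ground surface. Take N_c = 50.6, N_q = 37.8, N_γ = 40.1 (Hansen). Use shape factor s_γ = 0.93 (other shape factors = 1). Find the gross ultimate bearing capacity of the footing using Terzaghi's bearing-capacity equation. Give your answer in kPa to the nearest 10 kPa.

q_ult ≈ 1600 kPa

With the water table at the surface the whole profile is submerged: γ' = 21.3 − 9.81 = 11.49 kN/m³, so q = γ'·D_f = 30.793 kPa; the same γ' applies in the ½γBN_γ term.
q_ult = q·N_q + 0.5·γ·B·N_γ·s_γ
     = 30.793 × 37.8 + 0.5 × 11.49 × 2.04 × 40.1 × 0.93
     = 1164 + 437.07 = 1601 kPa.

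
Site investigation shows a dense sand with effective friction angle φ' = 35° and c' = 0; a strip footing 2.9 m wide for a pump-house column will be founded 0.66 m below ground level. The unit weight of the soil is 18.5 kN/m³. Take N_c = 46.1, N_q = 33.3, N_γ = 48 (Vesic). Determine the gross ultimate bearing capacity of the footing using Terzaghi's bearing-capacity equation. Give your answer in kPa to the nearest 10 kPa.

Effective surcharge at the founding depth q = γ·D_f = 18.5 × 0.66 = 12.21 kPa.
q_ult = q·N_q + 0.5·γ·B·N_γ
     = 12.21 × 33.3 + 0.5 × 18.5 × 2.9 × 48
     = 406.59 + 1287.6 = 1694.2 kPa.

q_ult ≈ 1690 kPa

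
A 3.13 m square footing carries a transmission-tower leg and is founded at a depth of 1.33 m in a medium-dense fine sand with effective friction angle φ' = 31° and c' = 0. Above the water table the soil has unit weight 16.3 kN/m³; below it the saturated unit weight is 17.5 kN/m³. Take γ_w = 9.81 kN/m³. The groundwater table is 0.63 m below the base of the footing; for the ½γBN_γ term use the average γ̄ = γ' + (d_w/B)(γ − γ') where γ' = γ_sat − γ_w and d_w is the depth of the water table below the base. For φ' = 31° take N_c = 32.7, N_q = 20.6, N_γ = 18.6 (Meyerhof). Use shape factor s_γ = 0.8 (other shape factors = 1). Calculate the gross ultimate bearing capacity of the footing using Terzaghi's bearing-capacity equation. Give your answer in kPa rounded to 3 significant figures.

q_ult ≈ 666 kPa

Overburden at base level: q = 16.3 × 1.33 = 21.679 kPa.
The water table is 0.63 m below the base (< B = 3.13 m), so the ½γBN_γ term uses γ̄ = γ' + (d_w/B)(γ − γ') = 7.69 + (0.63/3.13)(16.3 − 7.69) = 9.423 kN/m³.
Surcharge term q·N_q = 21.679 × 20.6 = 446.59 kPa; self-weight term 0.5·γ·B·N_γ·s_γ = 0.5 × 9.423 × 3.13 × 18.6 × 0.8 = 219.44 kPa.
q_ult = 446.59 + 219.44 = 666.02 kPa.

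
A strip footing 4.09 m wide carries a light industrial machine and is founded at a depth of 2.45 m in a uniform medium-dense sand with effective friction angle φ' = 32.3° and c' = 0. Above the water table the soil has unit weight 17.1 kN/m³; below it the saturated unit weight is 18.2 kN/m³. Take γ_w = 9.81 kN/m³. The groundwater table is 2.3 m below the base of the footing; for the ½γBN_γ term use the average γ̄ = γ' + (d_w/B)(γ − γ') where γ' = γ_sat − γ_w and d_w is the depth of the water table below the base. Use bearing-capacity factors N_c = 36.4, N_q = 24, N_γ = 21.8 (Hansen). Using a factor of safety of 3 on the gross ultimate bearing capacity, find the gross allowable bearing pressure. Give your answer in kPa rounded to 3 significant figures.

Overburden at base level: q = 17.1 × 2.45 = 41.895 kPa.
The water table is 2.3 m below the base (< B = 4.09 m), so the ½γBN_γ term uses γ̄ = γ' + (d_w/B)(γ − γ') = 8.39 + (2.3/4.09)(17.1 − 8.39) = 13.288 kN/m³.
Surcharge term q·N_q = 41.895 × 24 = 1005.5 kPa; self-weight term 0.5·γ·B·N_γ = 0.5 × 13.288 × 4.09 × 21.8 = 592.39 kPa.
q_ult = 1005.5 + 592.39 = 1597.9 kPa.
q_all = 1597.9 / 3 = 532.62 kPa.

q_all ≈ 533 kPa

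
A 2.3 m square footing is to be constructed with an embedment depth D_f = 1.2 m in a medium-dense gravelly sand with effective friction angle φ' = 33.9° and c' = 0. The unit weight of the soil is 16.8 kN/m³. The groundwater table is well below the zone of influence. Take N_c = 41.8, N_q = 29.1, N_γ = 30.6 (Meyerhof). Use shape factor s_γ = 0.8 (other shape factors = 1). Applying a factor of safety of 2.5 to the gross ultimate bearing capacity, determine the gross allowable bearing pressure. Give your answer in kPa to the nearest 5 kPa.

q_all ≈ 425 kPa

Effective surcharge at the founding depth q = γ·D_f = 16.8 × 1.2 = 20.16 kPa.
q_ult = q·N_q + 0.5·γ·B·N_γ·s_γ
     = 20.16 × 29.1 + 0.5 × 16.8 × 2.3 × 30.6 × 0.8
     = 586.66 + 472.95 = 1059.6 kPa.
q_all = q_ult / FS = 1059.6 / 2.5 = 423.84 kPa.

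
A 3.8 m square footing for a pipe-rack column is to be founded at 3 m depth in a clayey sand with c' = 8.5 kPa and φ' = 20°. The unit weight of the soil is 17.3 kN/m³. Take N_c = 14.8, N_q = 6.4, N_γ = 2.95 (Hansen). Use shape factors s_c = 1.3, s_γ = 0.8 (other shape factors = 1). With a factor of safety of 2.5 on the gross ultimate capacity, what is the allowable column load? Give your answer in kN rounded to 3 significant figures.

P_all ≈ 3310 kN

Overburden at base level: q = 17.3 × 3 = 51.9 kPa.
Cohesion term c·N_c·s_c = 8.5 × 14.8 × 1.3 = 163.54 kPa; surcharge term q·N_q = 51.9 × 6.4 = 332.16 kPa; self-weight term 0.5·γ·B·N_γ·s_γ = 0.5 × 17.3 × 3.8 × 2.95 × 0.8 = 77.573 kPa.
q_ult = 163.54 + 332.16 + 77.573 = 573.27 kPa.
Gross allowable pressure q_all = 573.27 / 2.5 = 229.31 kPa.
Footing area = 14.44 m², so allowable column load = 229.31 × 14.44 = 3311.2 kN.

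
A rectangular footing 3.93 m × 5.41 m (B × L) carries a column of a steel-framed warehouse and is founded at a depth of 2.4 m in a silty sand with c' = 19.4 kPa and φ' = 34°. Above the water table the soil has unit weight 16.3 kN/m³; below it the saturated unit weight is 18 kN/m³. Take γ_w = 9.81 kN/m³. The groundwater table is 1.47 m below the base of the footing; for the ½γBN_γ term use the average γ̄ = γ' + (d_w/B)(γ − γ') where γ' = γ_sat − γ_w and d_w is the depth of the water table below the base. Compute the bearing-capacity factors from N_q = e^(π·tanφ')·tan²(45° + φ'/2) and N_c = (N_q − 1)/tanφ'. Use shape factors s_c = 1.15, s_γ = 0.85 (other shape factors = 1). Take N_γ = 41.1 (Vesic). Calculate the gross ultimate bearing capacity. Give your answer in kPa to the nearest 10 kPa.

q_ult ≈ 2860 kPa

tan34° = 0.6745, so N_q = e^(π×0.6745)·tan²(62°) = 8.323 × 3.537 = 29.44.
N_c = (29.44 − 1)/tan34° = 42.16.
Overburden at base level: q = 16.3 × 2.4 = 39.12 kPa.
The water table is 1.47 m below the base (< B = 3.93 m), so the ½γBN_γ term uses γ̄ = γ' + (d_w/B)(γ − γ') = 8.19 + (1.47/3.93)(16.3 − 8.19) = 11.224 kN/m³.
Cohesion term c·N_c·s_c = 19.4 × 42.164 × 1.15 = 940.67 kPa; surcharge term q·N_q = 39.12 × 29.44 = 1151.7 kPa; self-weight term 0.5·γ·B·N_γ·s_γ = 0.5 × 11.224 × 3.93 × 41.1 × 0.85 = 770.46 kPa.
q_ult = 940.67 + 1151.7 + 770.46 = 2862.8 kPa.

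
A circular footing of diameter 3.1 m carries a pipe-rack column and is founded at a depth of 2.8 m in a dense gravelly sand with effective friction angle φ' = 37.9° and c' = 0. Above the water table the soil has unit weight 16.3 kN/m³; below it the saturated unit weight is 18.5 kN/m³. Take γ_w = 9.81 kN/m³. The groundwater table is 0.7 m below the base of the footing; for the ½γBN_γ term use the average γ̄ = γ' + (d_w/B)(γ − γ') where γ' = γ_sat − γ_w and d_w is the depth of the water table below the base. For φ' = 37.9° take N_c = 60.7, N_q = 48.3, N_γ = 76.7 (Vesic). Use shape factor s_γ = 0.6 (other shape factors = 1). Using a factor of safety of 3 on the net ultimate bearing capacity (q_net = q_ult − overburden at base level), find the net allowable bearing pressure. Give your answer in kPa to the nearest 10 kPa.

q_all(net) ≈ 970 kPa

q = γ·D_f = 16.3 × 2.8 = 45.64 kPa.
γ' = 8.69 kN/m³; averaging over the depth B below the base, γ̄ = γ' + (d_w/B)(γ − γ') = 10.408 kN/m³.
q·N_q = 45.64 × 48.3 = 2204.4 kPa
0.5·γ·B·N_γ·s_γ = 0.5 × 10.408 × 3.1 × 76.7 × 0.6 = 742.44 kPa
q_ult = 2204.4 + 742.44 = 2946.9 kPa.
q_net = 2946.9 − 45.64 = 2901.2 kPa.
q_all(net) = 2901.2 / 3 = 967.07 kPa.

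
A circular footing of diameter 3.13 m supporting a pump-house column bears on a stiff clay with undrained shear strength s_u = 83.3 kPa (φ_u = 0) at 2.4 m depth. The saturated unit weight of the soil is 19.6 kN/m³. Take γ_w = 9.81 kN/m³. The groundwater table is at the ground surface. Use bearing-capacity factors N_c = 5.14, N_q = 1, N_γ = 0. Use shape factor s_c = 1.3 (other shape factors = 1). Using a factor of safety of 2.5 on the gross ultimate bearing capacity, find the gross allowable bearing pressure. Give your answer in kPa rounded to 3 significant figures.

γ' = 19.6 − 9.81 = 9.79 kN/m³ (submerged throughout). q = 9.79 × 2.4 = 23.496 kPa.
c·N_c·s_c = 83.3 × 5.14 × 1.3 = 556.61 kPa
q·N_q = 23.496 × 1 = 23.496 kPa
q_ult = 556.61 + 23.496 = 580.11 kPa.
q_all = 580.11 / 2.5 = 232.04 kPa.

q_all ≈ 232 kPa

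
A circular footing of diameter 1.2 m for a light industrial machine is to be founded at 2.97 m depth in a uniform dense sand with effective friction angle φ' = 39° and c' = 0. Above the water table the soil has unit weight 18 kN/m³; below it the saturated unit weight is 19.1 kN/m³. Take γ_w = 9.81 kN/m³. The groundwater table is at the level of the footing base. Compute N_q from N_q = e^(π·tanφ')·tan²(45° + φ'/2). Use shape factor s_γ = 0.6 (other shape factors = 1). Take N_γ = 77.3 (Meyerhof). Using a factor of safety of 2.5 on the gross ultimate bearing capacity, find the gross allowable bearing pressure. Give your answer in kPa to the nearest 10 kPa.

q_all ≈ 1300 kPa

N_q = e^(π·tan39°)·tan²(64.5°) = 55.96.
q = γ·D_f = 18 × 2.97 = 53.46 kPa.
For the ½γBN_γ term take γ' = 19.1 − 9.81 = 9.29 kN/m³ (soil below base is submerged).
q·N_q = 53.46 × 55.957 = 2991.5 kPa
0.5·γ·B·N_γ·s_γ = 0.5 × 9.29 × 1.2 × 77.3 × 0.6 = 258.52 kPa
q_ult = 2991.5 + 258.52 = 3250 kPa.
q_all = 3250 / 2.5 = 1300 kPa.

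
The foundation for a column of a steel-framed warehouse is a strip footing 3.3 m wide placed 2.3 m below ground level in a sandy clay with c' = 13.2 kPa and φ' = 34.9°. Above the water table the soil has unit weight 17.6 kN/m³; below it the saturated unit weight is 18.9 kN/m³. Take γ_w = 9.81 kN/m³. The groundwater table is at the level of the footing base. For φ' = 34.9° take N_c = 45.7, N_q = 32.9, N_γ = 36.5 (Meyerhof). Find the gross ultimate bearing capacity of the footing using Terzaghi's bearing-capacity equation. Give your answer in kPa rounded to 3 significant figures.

q_ult ≈ 2480 kPa

Overburden at base level: q = 17.6 × 2.3 = 40.48 kPa.
Below the base the soil is submerged, so the ½γBN_γ term uses γ' = 18.9 − 9.81 = 9.09 kN/m³.
Cohesion term c·N_c = 13.2 × 45.7 = 603.24 kPa; surcharge term q·N_q = 40.48 × 32.9 = 1331.8 kPa; self-weight term 0.5·γ·B·N_γ = 0.5 × 9.09 × 3.3 × 36.5 = 547.45 kPa.
q_ult = 603.24 + 1331.8 + 547.45 = 2482.5 kPa.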